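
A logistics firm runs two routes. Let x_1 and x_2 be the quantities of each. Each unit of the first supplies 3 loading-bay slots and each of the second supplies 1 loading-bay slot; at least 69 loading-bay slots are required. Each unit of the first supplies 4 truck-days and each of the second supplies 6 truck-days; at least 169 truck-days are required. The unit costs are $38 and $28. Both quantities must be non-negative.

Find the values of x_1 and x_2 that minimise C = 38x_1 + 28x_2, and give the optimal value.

The feasible region is unbounded (it extends along (0, 1), (1, 0)), but C strictly increases along every unbounded feasible direction, so there is no improving ray and the minimum is attained at a vertex.

The optimum lies where 3x_1 + x_2 = 69 and 4x_1 + 6x_2 = 169.
Solving simultaneously gives x_1 = 35/2, x_2 = 33/2.

x_1 = 35/2, x_2 = 33/2, minimum C = 1127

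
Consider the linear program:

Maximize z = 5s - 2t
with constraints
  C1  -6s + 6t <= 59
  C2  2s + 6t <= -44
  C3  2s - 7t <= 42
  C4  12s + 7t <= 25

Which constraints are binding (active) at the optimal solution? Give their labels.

Vertices and z = 5s - 2t:
  (-103/8, -73/24) → z = -1399/24
  (-133/6, -37/3) → z = -517/6
  (-28/13, -86/13) → z = 32/13

The maximum is at (-28/13, -86/13). Substituting into each constraint, equality holds for C2 and C3; the remaining constraints have slack.

C2 and C3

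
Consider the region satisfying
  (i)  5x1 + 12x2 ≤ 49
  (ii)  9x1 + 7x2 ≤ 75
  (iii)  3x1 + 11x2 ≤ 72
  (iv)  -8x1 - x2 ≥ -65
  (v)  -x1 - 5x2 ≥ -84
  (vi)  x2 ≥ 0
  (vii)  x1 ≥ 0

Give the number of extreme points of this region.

Of the 21 pairwise boundary intersections, those satisfying every inequality are:
  (557/73, 66/73)
  (0, 49/12)
  (380/47, 15/47)
  (65/8, 0)
  (0, 0)

5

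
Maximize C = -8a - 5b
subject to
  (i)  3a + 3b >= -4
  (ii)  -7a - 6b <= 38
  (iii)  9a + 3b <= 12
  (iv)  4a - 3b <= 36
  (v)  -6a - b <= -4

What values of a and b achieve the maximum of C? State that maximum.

a = 16/15, b = -12/5, maximum C = 52/15

The optimum lies where 3a + 3b = -4 and -6a - b = -4.
Solving simultaneously gives a = 16/15, b = -12/5.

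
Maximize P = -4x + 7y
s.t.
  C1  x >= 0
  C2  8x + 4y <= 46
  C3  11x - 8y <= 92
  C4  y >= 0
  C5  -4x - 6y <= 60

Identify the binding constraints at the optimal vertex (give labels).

Feasible corners and P = -4x + 7y:
  (0, 23/2) → P = 161/2
  (0, 0) → P = 0
  (23/4, 0) → P = -23

The maximum is at (0, 23/2). Substituting into each constraint, equality holds for C1 and C2; the remaining constraints have slack.

C1 and C2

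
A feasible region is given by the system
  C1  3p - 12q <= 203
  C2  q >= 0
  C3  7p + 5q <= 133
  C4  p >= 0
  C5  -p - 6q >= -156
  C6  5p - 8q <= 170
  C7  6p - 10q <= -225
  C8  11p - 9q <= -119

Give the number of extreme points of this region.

4

The feasible vertices (each the meet of two boundaries and inside every other half-plane) are:
  (18/37, 959/37)
  (41/20, 2373/100)
  (0, 26)
  (0, 45/2)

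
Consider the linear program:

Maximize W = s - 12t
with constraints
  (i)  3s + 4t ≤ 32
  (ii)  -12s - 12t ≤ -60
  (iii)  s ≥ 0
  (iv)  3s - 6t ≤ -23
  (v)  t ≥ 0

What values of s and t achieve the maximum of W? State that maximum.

s = 7/9, t = 38/9, maximum W = -449/9

Feasible corners and W = s - 12t:
  (0, 8) → W = -96
  (10/3, 11/2) → W = -188/3
  (0, 5) → W = -60
  (7/9, 38/9) → W = -449/9

At the optimal vertex, -12s - 12t = -60 and 3s - 6t = -23.
Solving simultaneously gives s = 7/9, t = 38/9.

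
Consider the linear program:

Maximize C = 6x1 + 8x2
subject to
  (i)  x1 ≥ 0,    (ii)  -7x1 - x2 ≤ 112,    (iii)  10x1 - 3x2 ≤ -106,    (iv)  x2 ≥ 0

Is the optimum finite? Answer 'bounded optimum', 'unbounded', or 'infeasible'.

From the feasible point (0, 106/3), moving in the direction (0, 1) keeps every constraint satisfied while C increases without bound.

unbounded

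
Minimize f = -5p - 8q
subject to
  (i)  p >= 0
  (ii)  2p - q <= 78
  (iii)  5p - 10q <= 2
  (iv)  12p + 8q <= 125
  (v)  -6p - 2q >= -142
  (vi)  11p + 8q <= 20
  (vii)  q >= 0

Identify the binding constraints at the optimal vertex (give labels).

Corner points and f = -5p - 8q:
  (0, 5/2) → f = -20
  (0, 0) → f = 0
  (36/25, 13/25) → f = -284/25
  (2/5, 0) → f = -2

The minimum is at (0, 5/2). Substituting into each constraint, equality holds for (i) and (vi); the remaining constraints have slack.

(i) and (vi)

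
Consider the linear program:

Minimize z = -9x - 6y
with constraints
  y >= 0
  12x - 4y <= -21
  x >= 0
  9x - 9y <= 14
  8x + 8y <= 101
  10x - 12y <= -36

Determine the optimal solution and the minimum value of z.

Extreme points and z = -9x - 6y:
  (0, 21/4) → z = -63/2
  (59/32, 345/32) → z = -2601/32
  (0, 101/8) → z = -303/4

At the optimal vertex, 12x - 4y = -21 and 8x + 8y = 101.
Solving simultaneously gives x = 59/32, y = 345/32.

x = 59/32, y = 345/32, minimum z = -2601/32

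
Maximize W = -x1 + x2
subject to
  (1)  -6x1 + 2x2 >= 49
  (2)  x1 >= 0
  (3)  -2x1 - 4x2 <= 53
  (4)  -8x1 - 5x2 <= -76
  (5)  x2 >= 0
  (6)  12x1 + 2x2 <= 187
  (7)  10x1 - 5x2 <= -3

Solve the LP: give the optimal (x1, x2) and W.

Feasible corners and W = -x1 + x2:
  (0, 49/2) → W = 49/2
  (23/3, 95/2) → W = 239/6
  (0, 187/2) → W = 187/2

x1 = 0, x2 = 187/2, maximum W = 187/2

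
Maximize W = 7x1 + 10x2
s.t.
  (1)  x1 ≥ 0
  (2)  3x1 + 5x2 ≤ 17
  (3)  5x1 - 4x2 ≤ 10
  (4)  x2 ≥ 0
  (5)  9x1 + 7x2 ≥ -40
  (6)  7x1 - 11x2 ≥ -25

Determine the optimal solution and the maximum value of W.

Corner points and W = 7x1 + 10x2:
  (0, 0) → W = 0
  (0, 25/11) → W = 250/11
  (118/37, 55/37) → W = 1376/37
  (31/34, 97/34) → W = 1187/34
  (2, 0) → W = 14

x1 = 118/37, x2 = 55/37, maximum W = 1376/37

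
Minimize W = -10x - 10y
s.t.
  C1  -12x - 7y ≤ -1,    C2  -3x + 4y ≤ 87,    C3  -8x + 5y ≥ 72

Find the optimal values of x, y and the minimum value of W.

x = 147/17, y = 480/17, minimum W = -6270/17

Extreme points and W = -10x - 10y:
  (-605/69, 349/23) → W = -4420/69
  (-499/116, 218/29) → W = -1865/58
  (147/17, 480/17) → W = -6270/17

At the optimal vertex, -3x + 4y = 87 and -8x + 5y = 72.
Solving simultaneously gives x = 147/17, y = 480/17.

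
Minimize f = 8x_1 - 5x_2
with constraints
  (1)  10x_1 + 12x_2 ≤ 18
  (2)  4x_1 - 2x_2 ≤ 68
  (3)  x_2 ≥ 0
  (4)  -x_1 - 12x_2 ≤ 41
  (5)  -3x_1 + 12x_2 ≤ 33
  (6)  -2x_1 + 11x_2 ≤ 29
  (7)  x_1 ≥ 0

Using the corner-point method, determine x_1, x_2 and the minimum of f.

x_1 = 0, x_2 = 3/2, minimum f = -15/2

Corner points and f = 8x_1 - 5x_2:
  (9/5, 0) → f = 72/5
  (0, 3/2) → f = -15/2
  (0, 0) → f = 0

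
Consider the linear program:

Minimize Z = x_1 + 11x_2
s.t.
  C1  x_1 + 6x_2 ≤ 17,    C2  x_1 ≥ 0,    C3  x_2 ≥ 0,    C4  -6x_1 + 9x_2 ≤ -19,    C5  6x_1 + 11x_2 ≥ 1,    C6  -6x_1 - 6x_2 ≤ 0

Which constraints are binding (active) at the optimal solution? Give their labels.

Corner points and Z = x_1 + 11x_2:
  (17, 0) → Z = 17
  (89/15, 83/45) → Z = 236/9
  (19/6, 0) → Z = 19/6

The minimum is at (19/6, 0). Substituting into each constraint, equality holds for C3 and C4; the remaining constraints have slack.

C3 and C4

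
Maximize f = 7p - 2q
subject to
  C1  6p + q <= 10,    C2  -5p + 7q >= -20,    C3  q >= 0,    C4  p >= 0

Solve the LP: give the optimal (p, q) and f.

Vertices and f = 7p - 2q:
  (5/3, 0) → f = 35/3
  (0, 10) → f = -20
  (0, 0) → f = 0

At the optimal vertex, 6p + q = 10 and q = 0.
Solving simultaneously gives p = 5/3, q = 0.

p = 5/3, q = 0, maximum f = 35/3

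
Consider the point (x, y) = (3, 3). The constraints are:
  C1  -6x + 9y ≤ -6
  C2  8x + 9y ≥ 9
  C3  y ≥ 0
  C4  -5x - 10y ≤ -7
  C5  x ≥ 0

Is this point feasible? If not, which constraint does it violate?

not feasible — violates C1

Constraint C1: -6x + 9y = 9, which is not ≤ -6. All other constraints are satisfied.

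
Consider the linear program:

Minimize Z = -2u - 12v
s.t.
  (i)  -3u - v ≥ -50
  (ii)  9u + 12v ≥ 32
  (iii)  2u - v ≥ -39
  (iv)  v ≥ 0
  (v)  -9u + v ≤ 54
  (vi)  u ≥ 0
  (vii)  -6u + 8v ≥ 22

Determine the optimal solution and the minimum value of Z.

The binding constraints are -3u - v = -50 and 2u - v = -39.
Solving simultaneously gives u = 11/5, v = 217/5.

u = 11/5, v = 217/5, minimum Z = -2626/5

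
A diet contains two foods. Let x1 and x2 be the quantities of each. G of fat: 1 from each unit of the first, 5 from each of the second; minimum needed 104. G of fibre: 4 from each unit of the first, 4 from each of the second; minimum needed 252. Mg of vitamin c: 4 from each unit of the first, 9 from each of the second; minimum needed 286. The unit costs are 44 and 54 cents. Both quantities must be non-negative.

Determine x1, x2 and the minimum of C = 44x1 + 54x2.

x1 = 211/4, x2 = 41/4, minimum C = 5749/2

Feasible corners and C = 44x1 + 54x2:
  (0, 63) → C = 3402
  (104, 0) → C = 4576
  (211/4, 41/4) → C = 5749/2
The feasible region is unbounded (it extends along (0, 1), (1, 0)), but C strictly increases along every unbounded feasible direction, so there is no improving ray and the minimum is attained at a vertex.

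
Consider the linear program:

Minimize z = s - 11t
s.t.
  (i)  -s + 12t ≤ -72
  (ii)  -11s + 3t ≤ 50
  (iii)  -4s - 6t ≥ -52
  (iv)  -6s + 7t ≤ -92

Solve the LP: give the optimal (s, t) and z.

The feasible region is unbounded (it extends along (3, -2), (-3, -11)), but z strictly increases along every unbounded feasible direction, so there is no improving ray and the minimum is attained at a vertex.

The binding constraints are -s + 12t = -72 and -6s + 7t = -92.
Solving simultaneously gives s = 120/13, t = -68/13.

s = 120/13, t = -68/13, minimum z = 868/13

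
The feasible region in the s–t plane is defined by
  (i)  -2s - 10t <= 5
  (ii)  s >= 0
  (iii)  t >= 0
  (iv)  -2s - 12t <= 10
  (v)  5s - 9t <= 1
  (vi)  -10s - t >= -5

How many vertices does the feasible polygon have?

4

The feasible vertices (each the meet of two boundaries and inside every other half-plane) are:
  (0, 0)
  (0, 5)
  (1/5, 0)
  (46/95, 3/19)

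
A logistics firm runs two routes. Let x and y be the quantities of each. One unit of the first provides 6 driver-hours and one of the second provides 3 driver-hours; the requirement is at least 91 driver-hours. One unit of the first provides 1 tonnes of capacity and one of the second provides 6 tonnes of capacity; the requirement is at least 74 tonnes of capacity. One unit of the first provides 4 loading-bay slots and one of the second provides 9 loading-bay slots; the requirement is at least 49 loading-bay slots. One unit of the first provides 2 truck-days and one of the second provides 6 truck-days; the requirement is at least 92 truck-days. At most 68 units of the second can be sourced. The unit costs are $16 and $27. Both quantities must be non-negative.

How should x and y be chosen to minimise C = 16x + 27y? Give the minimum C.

x = 9, y = 37/3, minimum C = 477

The feasible region is unbounded (it extends along (1, 0)), but C strictly increases along every unbounded feasible direction, so there is no improving ray and the minimum is attained at a vertex.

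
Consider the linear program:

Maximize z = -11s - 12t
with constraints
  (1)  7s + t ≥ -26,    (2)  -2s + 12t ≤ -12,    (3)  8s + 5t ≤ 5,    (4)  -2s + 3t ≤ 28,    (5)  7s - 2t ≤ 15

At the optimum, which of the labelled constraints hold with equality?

Extreme points and z = -11s - 12t:
  (-150/43, -68/43) → z = 2466/43
  (-37/21, -41/3) → z = 3851/21
  (60/53, -43/53) → z = -144/53
  (5/3, -5/3) → z = 5/3

The maximum is at (-37/21, -41/3). Substituting into each constraint, equality holds for (1) and (5); the remaining constraints have slack.

(1) and (5)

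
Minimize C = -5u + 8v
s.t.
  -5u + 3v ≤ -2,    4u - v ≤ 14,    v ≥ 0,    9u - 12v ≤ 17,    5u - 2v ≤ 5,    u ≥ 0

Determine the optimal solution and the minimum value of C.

u = 1, v = 0, minimum C = -5

Vertices and C = -5u + 8v:
  (2/5, 0) → C = -2
  (11/5, 3) → C = 13
  (1, 0) → C = -5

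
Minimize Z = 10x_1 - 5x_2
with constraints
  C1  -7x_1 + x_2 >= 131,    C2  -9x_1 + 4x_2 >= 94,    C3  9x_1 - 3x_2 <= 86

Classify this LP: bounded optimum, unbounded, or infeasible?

From the feasible point (-430/19, -521/19), moving in the direction (1, 7) keeps every constraint satisfied while Z decreases without bound.

unbounded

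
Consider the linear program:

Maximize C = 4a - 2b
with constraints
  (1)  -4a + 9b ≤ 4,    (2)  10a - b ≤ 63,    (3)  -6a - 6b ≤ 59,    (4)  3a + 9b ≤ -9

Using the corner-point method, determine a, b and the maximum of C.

Vertices and C = 4a - 2b:
  (-185/26, -106/39) → C = -898/39
  (-13/7, -8/21) → C = -20/3
  (29/6, -44/3) → C = 146/3
  (6, -3) → C = 30

a = 29/6, b = -44/3, maximum C = 146/3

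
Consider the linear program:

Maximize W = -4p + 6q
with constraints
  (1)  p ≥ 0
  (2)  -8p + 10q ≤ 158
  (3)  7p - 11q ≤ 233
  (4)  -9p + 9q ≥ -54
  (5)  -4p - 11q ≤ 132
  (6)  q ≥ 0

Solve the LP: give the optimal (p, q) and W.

p = 109, q = 103, maximum W = 182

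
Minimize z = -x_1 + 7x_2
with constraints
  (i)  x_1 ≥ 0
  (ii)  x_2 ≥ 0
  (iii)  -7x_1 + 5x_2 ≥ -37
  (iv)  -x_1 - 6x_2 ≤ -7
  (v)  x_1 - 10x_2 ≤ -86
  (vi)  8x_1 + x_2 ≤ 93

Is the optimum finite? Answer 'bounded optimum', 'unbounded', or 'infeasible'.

bounded optimum

Extreme points and z = -x_1 + 7x_2:
  (0, 43/5) → z = 301/5
  (0, 93) → z = 651
  (844/81, 781/81) → z = 1541/27
The feasible region has finitely many vertices and no improving ray; the minimum is 1541/27 at (844/81, 781/81).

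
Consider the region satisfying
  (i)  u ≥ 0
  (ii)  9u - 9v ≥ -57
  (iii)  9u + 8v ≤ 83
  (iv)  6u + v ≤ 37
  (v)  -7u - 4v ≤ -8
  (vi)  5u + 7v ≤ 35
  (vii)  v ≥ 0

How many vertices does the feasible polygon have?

Of the 21 pairwise boundary intersections, those satisfying every inequality are:
  (0, 2)
  (0, 5)
  (224/37, 25/37)
  (37/6, 0)
  (8/7, 0)

5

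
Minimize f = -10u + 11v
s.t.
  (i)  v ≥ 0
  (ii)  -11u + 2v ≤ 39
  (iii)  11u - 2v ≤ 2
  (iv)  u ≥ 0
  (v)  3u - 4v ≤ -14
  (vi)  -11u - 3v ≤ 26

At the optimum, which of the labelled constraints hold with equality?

(iii) and (v)

Extreme points and f = -10u + 11v:
  (0, 39/2) → f = 429/2
  (18/19, 80/19) → f = 700/19
  (0, 7/2) → f = 77/2
The feasible region is unbounded (it extends along (2, 11)), but f strictly increases along every unbounded feasible direction, so there is no improving ray and the minimum is attained at a vertex.

The minimum is at (18/19, 80/19). Substituting into each constraint, equality holds for (iii) and (v); the remaining constraints have slack.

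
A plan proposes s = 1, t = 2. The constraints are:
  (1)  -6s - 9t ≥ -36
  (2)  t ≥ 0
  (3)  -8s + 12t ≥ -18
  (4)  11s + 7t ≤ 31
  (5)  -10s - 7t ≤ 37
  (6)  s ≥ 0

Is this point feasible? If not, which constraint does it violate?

feasible

(1): -24 ≥ -36 ✓
(2): 2 ≥ 0 ✓
(3): 16 ≥ -18 ✓
(4): 25 ≤ 31 ✓
(5): -24 ≤ 37 ✓
(6): 1 ≥ 0 ✓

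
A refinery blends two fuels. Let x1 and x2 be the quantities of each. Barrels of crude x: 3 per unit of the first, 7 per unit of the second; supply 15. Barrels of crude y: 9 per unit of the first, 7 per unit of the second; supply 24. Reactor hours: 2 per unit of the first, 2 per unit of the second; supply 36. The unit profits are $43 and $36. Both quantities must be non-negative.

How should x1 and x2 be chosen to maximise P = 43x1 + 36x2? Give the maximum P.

Vertices and P = 43x1 + 36x2:
  (0, 0) → P = 0
  (0, 15/7) → P = 540/7
  (8/3, 0) → P = 344/3
  (3/2, 3/2) → P = 237/2

The optimum lies where 3x1 + 7x2 = 15 and 9x1 + 7x2 = 24.
Solving simultaneously gives x1 = 3/2, x2 = 3/2.

x1 = 3/2, x2 = 3/2, maximum P = 237/2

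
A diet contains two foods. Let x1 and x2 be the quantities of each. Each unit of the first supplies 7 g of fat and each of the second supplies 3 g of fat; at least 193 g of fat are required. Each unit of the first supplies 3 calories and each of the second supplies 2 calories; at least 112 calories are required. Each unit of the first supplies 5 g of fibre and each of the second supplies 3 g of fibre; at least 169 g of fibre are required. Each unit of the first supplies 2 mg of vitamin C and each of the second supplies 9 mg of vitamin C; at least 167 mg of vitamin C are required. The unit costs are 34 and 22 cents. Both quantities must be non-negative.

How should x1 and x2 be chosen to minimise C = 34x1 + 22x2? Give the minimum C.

x1 = 10, x2 = 41, minimum C = 1242

Feasible corners and C = 34x1 + 22x2:
  (0, 193/3) → C = 4246/3
  (167/2, 0) → C = 2839
  (10, 41) → C = 1242
  (674/23, 277/23) → C = 29010/23
The feasible region is unbounded (it extends along (0, 1), (1, 0)), but C strictly increases along every unbounded feasible direction, so there is no improving ray and the minimum is attained at a vertex.

The binding constraints are 7x1 + 3x2 = 193 and 3x1 + 2x2 = 112.
Solving simultaneously gives x1 = 10, x2 = 41.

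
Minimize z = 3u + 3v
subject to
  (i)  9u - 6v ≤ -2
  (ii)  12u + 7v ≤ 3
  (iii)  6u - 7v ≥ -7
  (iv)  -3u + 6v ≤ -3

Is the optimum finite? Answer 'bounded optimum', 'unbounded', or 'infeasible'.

From the feasible point (-5/6, -11/12), moving in the direction (-6, -9) keeps every constraint satisfied while z decreases without bound.

unbounded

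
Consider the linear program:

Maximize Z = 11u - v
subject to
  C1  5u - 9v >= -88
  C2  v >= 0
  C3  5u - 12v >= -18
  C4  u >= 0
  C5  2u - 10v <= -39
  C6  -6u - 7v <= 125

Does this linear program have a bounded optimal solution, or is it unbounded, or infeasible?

From the feasible point (144/13, 159/26), moving in the direction (10, 2) keeps every constraint satisfied while Z increases without bound.

unbounded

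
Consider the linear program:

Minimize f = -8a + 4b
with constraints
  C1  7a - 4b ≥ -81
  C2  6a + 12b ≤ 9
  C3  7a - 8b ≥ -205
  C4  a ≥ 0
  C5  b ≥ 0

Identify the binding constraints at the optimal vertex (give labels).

Corner points and f = -8a + 4b:
  (0, 3/4) → f = 3
  (3/2, 0) → f = -12
  (0, 0) → f = 0

The minimum is at (3/2, 0). Substituting into each constraint, equality holds for C2 and C5; the remaining constraints have slack.

C2 and C5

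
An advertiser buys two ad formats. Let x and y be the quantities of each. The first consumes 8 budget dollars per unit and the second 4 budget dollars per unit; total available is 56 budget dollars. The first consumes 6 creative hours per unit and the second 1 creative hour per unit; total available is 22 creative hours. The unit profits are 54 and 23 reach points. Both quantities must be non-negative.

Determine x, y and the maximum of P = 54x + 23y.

x = 2, y = 10, maximum P = 338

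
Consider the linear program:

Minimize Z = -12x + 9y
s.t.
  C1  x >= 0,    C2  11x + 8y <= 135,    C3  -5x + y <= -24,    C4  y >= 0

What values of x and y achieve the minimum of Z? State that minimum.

Extreme points and Z = -12x + 9y:
  (109/17, 137/17) → Z = -75/17
  (135/11, 0) → Z = -1620/11
  (24/5, 0) → Z = -288/5

At the optimal vertex, 11x + 8y = 135 and y = 0.
Solving simultaneously gives x = 135/11, y = 0.

x = 135/11, y = 0, minimum Z = -1620/11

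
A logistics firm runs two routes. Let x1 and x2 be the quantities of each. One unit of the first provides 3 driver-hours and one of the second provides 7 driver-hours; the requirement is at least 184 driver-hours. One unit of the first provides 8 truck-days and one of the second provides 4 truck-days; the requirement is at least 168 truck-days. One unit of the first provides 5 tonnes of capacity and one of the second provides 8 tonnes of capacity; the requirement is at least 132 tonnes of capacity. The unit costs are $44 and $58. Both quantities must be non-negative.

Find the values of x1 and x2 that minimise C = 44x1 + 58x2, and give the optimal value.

Extreme points and C = 44x1 + 58x2:
  (0, 42) → C = 2436
  (184/3, 0) → C = 8096/3
  (10, 22) → C = 1716
The feasible region is unbounded (it extends along (0, 1), (1, 0)), but C strictly increases along every unbounded feasible direction, so there is no improving ray and the minimum is attained at a vertex.

The binding constraints are 3x1 + 7x2 = 184 and 8x1 + 4x2 = 168.
Solving simultaneously gives x1 = 10, x2 = 22.

x1 = 10, x2 = 22, minimum C = 1716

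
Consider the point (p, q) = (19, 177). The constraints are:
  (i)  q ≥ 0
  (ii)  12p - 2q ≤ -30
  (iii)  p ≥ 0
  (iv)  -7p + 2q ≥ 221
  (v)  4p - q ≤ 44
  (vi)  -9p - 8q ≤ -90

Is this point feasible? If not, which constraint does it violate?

(i): 177 ≥ 0 ✓
(ii): -126 ≤ -30 ✓
(iii): 19 ≥ 0 ✓
(iv): 221 ≥ 221 ✓
(v): -101 ≤ 44 ✓
(vi): -1587 ≤ -90 ✓

feasible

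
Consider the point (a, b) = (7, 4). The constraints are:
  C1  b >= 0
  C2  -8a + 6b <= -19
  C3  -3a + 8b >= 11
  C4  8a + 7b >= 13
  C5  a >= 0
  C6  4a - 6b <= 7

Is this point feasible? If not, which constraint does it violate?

C1: 4 ≥ 0 ✓
C2: -32 ≤ -19 ✓
C3: 11 ≥ 11 ✓
C4: 84 ≥ 13 ✓
C5: 7 ≥ 0 ✓
C6: 4 ≤ 7 ✓

feasible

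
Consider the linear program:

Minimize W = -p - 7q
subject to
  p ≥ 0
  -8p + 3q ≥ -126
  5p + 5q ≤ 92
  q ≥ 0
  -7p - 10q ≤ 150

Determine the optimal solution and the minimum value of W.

p = 0, q = 92/5, minimum W = -644/5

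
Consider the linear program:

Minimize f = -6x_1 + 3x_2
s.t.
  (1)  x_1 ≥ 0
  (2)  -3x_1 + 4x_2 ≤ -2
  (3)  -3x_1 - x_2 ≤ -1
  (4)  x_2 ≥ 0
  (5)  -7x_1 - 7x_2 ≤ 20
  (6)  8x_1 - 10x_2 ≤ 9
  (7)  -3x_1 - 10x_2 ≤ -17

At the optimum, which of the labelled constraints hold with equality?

Extreme points and f = -6x_1 + 3x_2:
  (8, 11/2) → f = -63/2
  (44/21, 15/14) → f = -131/14
  (26/11, 109/110) → f = -1233/110

The minimum is at (8, 11/2). Substituting into each constraint, equality holds for (2) and (6); the remaining constraints have slack.

(2) and (6)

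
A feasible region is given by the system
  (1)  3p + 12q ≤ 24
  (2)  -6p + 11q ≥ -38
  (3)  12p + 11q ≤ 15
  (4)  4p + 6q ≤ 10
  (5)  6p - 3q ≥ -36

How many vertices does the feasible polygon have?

5

Of the 10 pairwise boundary intersections, those satisfying every inequality are:
  (-4/5, 11/5)
  (-40/9, 28/9)
  (53/18, -61/33)
  (-85/8, -37/4)
  (-5/7, 15/7)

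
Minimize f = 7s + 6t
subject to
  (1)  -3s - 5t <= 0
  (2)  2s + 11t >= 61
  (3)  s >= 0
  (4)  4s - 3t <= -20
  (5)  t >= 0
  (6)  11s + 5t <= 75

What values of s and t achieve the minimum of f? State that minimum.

s = 0, t = 20/3, minimum f = 40

Feasible corners and f = 7s + 6t:
  (0, 20/3) → f = 40
  (0, 15) → f = 90
  (125/53, 520/53) → f = 3995/53

The binding constraints are s = 0 and 4s - 3t = -20.
Solving simultaneously gives s = 0, t = 20/3.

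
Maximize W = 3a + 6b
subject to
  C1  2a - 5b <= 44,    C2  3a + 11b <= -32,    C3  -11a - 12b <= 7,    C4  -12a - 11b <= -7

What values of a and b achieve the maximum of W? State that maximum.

Feasible corners and W = 3a + 6b:
  (324/37, -196/37) → W = -204/37
  (519/82, -257/41) → W = -1527/82
  (13/3, -45/11) → W = -127/11

The binding constraints are 2a - 5b = 44 and 3a + 11b = -32.
Solving simultaneously gives a = 324/37, b = -196/37.

a = 324/37, b = -196/37, maximum W = -204/37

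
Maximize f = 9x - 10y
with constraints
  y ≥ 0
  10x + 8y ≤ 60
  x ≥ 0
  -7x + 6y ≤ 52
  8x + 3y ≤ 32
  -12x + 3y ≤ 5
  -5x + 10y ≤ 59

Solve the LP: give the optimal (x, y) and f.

Vertices and f = 9x - 10y:
  (0, 0) → f = 0
  (4, 0) → f = 36
  (38/17, 80/17) → f = -458/17
  (10/9, 55/9) → f = -460/9
  (0, 5/3) → f = -50/3

At the optimal vertex, y = 0 and 8x + 3y = 32.
Solving simultaneously gives x = 4, y = 0.

x = 4, y = 0, maximum f = 36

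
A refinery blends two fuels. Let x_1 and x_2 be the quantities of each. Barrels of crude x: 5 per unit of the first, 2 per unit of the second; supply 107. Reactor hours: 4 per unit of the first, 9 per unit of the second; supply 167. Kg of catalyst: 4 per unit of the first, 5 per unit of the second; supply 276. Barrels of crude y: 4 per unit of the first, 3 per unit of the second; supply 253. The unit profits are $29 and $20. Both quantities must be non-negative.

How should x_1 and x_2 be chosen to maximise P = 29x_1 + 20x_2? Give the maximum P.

Extreme points and P = 29x_1 + 20x_2:
  (0, 0) → P = 0
  (0, 167/9) → P = 3340/9
  (107/5, 0) → P = 3103/5
  (17, 11) → P = 713

x_1 = 17, x_2 = 11, maximum P = 713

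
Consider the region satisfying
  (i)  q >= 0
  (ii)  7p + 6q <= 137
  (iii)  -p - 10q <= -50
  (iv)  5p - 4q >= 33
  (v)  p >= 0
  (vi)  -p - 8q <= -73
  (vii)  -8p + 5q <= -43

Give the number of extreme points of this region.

3

Of the 21 pairwise boundary intersections, those satisfying every inequality are:
  (373/29, 227/29)
  (329/25, 187/25)
  (139/11, 83/11)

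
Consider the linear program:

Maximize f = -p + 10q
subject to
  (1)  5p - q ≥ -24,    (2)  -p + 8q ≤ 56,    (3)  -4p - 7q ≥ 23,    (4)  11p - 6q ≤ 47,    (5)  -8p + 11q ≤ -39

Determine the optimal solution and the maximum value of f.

Feasible corners and f = -p + 10q:
  (-191/19, -499/19) → f = -4799/19
  (-303/47, -387/47) → f = -3567/47
  (191/101, -441/101) → f = -4601/101
  (1/5, -17/5) → f = -171/5

p = 1/5, q = -17/5, maximum f = -171/5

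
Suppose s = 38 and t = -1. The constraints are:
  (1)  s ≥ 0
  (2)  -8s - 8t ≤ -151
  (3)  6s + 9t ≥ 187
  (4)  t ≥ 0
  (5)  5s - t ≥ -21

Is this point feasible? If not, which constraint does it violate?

not feasible — violates (4)

Constraint (4): t = -1, which is not ≥ 0. All other constraints are satisfied.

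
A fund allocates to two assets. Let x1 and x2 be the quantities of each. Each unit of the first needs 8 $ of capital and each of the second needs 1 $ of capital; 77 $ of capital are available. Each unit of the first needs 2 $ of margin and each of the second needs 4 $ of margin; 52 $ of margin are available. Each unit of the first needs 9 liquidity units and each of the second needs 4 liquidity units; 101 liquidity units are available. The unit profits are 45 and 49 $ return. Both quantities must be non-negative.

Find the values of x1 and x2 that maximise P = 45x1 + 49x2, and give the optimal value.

x1 = 7, x2 = 19/2, maximum P = 1561/2

Vertices and P = 45x1 + 49x2:
  (0, 0) → P = 0
  (0, 13) → P = 637
  (77/8, 0) → P = 3465/8
  (9, 5) → P = 650
  (7, 19/2) → P = 1561/2

The binding constraints are 2x1 + 4x2 = 52 and 9x1 + 4x2 = 101.
Solving simultaneously gives x1 = 7, x2 = 19/2.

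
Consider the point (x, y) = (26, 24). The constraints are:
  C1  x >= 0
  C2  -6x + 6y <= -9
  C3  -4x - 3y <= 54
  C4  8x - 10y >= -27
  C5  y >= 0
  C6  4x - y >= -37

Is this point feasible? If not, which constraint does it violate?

Constraint C4: 8x - 10y = -32, which is not ≥ -27. All other constraints are satisfied.

not feasible — violates C4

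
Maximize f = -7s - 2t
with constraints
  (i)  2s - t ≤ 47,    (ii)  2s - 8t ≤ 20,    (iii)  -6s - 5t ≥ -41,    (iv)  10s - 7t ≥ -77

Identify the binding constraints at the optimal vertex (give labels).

Feasible corners and f = -7s - 2t:
  (214/29, -19/29) → f = -1460/29
  (-126/11, -59/11) → f = 1000/11
  (-49/46, 218/23) → f = -23/2

The maximum is at (-126/11, -59/11). Substituting into each constraint, equality holds for (ii) and (iv); the remaining constraints have slack.

(ii) and (iv)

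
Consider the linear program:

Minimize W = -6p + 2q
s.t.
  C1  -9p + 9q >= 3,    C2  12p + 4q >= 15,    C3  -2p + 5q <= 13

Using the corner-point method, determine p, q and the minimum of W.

p = 34/9, q = 37/9, minimum W = -130/9

Corner points and W = -6p + 2q:
  (41/48, 19/16) → W = -11/4
  (34/9, 37/9) → W = -130/9
  (23/68, 93/34) → W = 117/34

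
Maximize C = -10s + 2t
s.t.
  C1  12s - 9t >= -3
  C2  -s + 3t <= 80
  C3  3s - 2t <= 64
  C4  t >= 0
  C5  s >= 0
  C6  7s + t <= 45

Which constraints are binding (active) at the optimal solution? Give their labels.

Corner points and C = -10s + 2t:
  (0, 1/3) → C = 2/3
  (134/25, 187/25) → C = -966/25
  (0, 0) → C = 0
  (45/7, 0) → C = -450/7

The maximum is at (0, 1/3). Substituting into each constraint, equality holds for C1 and C5; the remaining constraints have slack.

C1 and C5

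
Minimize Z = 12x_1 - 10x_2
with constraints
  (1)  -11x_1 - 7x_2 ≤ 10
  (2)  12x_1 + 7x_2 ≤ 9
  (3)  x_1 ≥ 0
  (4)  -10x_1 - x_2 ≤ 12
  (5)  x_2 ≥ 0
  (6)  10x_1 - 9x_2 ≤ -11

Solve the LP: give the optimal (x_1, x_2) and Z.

Vertices and Z = 12x_1 - 10x_2:
  (0, 9/7) → Z = -90/7
  (2/89, 111/89) → Z = -1086/89
  (0, 11/9) → Z = -110/9

x_1 = 0, x_2 = 9/7, minimum Z = -90/7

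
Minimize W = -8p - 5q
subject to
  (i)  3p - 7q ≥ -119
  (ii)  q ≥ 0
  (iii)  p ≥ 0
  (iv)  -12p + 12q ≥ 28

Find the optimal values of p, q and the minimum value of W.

p = 77/3, q = 28, minimum W = -1036/3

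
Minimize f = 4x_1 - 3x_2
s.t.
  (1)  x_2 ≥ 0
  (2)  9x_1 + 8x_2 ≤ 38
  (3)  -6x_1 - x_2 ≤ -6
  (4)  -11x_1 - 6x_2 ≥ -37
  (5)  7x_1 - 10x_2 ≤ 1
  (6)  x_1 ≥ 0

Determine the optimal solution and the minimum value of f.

Vertices and f = 4x_1 - 3x_2:
  (10/39, 58/13) → f = -482/39
  (2, 5/2) → f = 1/2
  (61/67, 36/67) → f = 136/67
  (47/19, 31/19) → f = 5

x_1 = 10/39, x_2 = 58/13, minimum f = -482/39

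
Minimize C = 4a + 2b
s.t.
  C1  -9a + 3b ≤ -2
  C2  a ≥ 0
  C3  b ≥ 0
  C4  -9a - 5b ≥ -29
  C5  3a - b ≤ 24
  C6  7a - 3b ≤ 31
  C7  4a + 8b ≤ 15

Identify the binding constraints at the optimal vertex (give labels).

C1 and C3

Vertices and C = 4a + 2b:
  (2/9, 0) → C = 8/9
  (61/84, 127/84) → C = 83/14
  (29/9, 0) → C = 116/9
  (157/52, 19/52) → C = 333/26

The minimum is at (2/9, 0). Substituting into each constraint, equality holds for C1 and C3; the remaining constraints have slack.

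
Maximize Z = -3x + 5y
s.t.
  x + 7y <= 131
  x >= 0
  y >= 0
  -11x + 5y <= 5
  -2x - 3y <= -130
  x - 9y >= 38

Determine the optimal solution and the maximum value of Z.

Vertices and Z = -3x + 5y:
  (131, 0) → Z = -393
  (1445/16, 93/16) → Z = -1935/8
  (65, 0) → Z = -195
  (428/7, 18/7) → Z = -1194/7

x = 428/7, y = 18/7, maximum Z = -1194/7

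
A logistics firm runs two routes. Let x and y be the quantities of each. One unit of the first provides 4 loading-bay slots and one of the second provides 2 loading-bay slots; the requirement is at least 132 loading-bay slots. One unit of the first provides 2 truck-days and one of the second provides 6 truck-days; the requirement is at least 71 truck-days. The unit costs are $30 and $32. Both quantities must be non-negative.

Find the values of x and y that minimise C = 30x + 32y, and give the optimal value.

Extreme points and C = 30x + 32y:
  (0, 66) → C = 2112
  (71/2, 0) → C = 1065
  (65/2, 1) → C = 1007
The feasible region is unbounded (it extends along (0, 1), (1, 0)), but C strictly increases along every unbounded feasible direction, so there is no improving ray and the minimum is attained at a vertex.

At the optimal vertex, 4x + 2y = 132 and 2x + 6y = 71.
Solving simultaneously gives x = 65/2, y = 1.

x = 65/2, y = 1, minimum C = 1007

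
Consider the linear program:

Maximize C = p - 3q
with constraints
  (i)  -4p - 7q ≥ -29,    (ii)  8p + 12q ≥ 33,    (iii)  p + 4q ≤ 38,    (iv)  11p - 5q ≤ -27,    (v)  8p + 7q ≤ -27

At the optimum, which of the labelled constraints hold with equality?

Corner points and C = p - 3q:
  (-117/8, 25/2) → C = -417/8
  (-14, 85/7) → C = -353/7
  (-111/8, 12) → C = -399/8

The maximum is at (-111/8, 12). Substituting into each constraint, equality holds for (ii) and (v); the remaining constraints have slack.

(ii) and (v)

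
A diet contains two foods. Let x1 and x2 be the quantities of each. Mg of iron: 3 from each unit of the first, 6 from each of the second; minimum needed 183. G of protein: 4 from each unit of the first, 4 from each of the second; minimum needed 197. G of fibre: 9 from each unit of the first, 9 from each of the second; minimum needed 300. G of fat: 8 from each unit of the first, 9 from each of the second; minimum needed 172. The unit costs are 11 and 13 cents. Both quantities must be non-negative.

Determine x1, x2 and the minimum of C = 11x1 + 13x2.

x1 = 75/2, x2 = 47/4, minimum C = 2261/4

Extreme points and C = 11x1 + 13x2:
  (0, 197/4) → C = 2561/4
  (61, 0) → C = 671
  (75/2, 47/4) → C = 2261/4
The feasible region is unbounded (it extends along (0, 1), (1, 0)), but C strictly increases along every unbounded feasible direction, so there is no improving ray and the minimum is attained at a vertex.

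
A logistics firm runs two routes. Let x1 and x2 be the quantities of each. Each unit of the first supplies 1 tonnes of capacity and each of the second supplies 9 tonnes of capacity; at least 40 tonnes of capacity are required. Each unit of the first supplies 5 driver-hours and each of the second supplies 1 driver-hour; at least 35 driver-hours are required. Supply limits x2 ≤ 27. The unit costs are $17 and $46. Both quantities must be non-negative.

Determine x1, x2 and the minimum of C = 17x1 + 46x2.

Feasible corners and C = 17x1 + 46x2:
  (40, 0) → C = 680
  (25/4, 15/4) → C = 1115/4
  (8/5, 27) → C = 6346/5
The feasible region is unbounded (it extends along (1, 0)), but C strictly increases along every unbounded feasible direction, so there is no improving ray and the minimum is attained at a vertex.

x1 = 25/4, x2 = 15/4, minimum C = 1115/4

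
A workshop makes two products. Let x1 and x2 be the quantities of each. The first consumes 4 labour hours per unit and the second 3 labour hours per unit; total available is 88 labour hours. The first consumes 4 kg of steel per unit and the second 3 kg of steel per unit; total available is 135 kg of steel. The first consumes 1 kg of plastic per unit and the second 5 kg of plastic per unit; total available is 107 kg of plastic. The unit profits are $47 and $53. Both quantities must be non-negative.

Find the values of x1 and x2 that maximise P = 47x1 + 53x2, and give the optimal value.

x1 = 7, x2 = 20, maximum P = 1389

Corner points and P = 47x1 + 53x2:
  (0, 0) → P = 0
  (0, 107/5) → P = 5671/5
  (22, 0) → P = 1034
  (7, 20) → P = 1389

At the optimal vertex, 4x1 + 3x2 = 88 and x1 + 5x2 = 107.
Solving simultaneously gives x1 = 7, x2 = 20.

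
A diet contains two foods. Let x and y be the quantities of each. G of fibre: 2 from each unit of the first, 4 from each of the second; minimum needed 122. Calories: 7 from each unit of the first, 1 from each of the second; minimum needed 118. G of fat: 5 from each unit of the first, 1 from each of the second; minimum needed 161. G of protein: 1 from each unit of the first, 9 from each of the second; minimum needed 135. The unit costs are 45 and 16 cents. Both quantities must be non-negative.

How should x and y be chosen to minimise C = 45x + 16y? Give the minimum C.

x = 29, y = 16, minimum C = 1561

Extreme points and C = 45x + 16y:
  (0, 161) → C = 2576
  (135, 0) → C = 6075
  (29, 16) → C = 1561
  (279/7, 74/7) → C = 13739/7
The feasible region is unbounded (it extends along (0, 1), (1, 0)), but C strictly increases along every unbounded feasible direction, so there is no improving ray and the minimum is attained at a vertex.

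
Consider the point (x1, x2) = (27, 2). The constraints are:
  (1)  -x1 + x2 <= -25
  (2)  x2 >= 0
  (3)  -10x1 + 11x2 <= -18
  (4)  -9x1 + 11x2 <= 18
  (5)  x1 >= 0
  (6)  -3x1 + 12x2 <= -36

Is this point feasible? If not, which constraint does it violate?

feasible

(1): -25 ≤ -25 ✓
(2): 2 ≥ 0 ✓
(3): -248 ≤ -18 ✓
(4): -221 ≤ 18 ✓
(5): 27 ≥ 0 ✓
(6): -57 ≤ -36 ✓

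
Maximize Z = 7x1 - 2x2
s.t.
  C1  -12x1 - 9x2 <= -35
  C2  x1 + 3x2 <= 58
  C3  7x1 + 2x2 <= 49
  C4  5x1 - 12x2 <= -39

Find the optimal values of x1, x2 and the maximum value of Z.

x1 = 255/47, x2 = 259/47, maximum Z = 1267/47

Corner points and Z = 7x1 - 2x2:
  (-139/9, 661/27) → Z = -4241/27
  (23/63, 643/189) → Z = -803/189
  (31/19, 357/19) → Z = -497/19
  (255/47, 259/47) → Z = 1267/47

The optimum lies where 7x1 + 2x2 = 49 and 5x1 - 12x2 = -39.
Solving simultaneously gives x1 = 255/47, x2 = 259/47.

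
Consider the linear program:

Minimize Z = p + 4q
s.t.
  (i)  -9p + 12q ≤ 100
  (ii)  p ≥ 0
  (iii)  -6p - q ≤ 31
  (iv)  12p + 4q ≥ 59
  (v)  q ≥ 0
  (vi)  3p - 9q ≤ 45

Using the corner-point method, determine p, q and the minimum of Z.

p = 59/12, q = 0, minimum Z = 59/12

Vertices and Z = p + 4q:
  (77/45, 577/60) → Z = 1808/45
  (59/12, 0) → Z = 59/12
  (15, 0) → Z = 15
The feasible region is unbounded (it extends along (3, 1), (4, 3)), but Z strictly increases along every unbounded feasible direction, so there is no improving ray and the minimum is attained at a vertex.

At the optimal vertex, 12p + 4q = 59 and q = 0.
Solving simultaneously gives p = 59/12, q = 0.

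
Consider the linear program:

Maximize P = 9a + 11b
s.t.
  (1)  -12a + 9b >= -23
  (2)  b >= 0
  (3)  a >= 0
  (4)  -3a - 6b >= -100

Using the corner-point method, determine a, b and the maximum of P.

Corner points and P = 9a + 11b:
  (23/12, 0) → P = 69/4
  (346/33, 377/33) → P = 7261/33
  (0, 0) → P = 0
  (0, 50/3) → P = 550/3

a = 346/33, b = 377/33, maximum P = 7261/33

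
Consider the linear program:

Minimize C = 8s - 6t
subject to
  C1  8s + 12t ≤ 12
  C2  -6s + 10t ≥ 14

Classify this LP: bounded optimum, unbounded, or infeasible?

unbounded

From the feasible point (-6/19, 23/19), moving in the direction (-10, -6) keeps every constraint satisfied while C decreases without bound.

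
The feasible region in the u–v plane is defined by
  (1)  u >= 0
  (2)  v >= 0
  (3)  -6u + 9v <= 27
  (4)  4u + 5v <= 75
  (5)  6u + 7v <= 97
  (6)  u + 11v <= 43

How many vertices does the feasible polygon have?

The feasible vertices (each the meet of two boundaries and inside every other half-plane) are:
  (0, 0)
  (0, 3)
  (97/6, 0)
  (6/5, 19/5)
  (766/59, 161/59)

5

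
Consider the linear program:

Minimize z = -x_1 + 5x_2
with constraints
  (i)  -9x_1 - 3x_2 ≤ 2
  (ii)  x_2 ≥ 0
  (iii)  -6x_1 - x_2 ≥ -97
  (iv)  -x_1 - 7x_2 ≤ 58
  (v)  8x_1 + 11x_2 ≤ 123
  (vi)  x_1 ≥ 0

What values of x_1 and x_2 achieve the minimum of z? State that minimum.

x_1 = 123/8, x_2 = 0, minimum z = -123/8

Corner points and z = -x_1 + 5x_2:
  (123/8, 0) → z = -123/8
  (0, 0) → z = 0
  (0, 123/11) → z = 615/11

The optimum lies where x_2 = 0 and 8x_1 + 11x_2 = 123.
Solving simultaneously gives x_1 = 123/8, x_2 = 0.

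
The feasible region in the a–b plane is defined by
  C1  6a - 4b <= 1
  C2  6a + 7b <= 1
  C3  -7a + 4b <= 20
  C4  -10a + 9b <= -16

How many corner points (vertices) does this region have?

Pairwise boundary intersections that survive every other constraint:
  (-21, -127/4)
  (-55/14, -43/7)
  (-244/23, -312/23)

3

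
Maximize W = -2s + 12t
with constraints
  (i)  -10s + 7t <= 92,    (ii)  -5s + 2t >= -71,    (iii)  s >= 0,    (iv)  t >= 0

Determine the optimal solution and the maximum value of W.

s = 227/5, t = 78, maximum W = 4226/5

Corner points and W = -2s + 12t:
  (227/5, 78) → W = 4226/5
  (0, 92/7) → W = 1104/7
  (71/5, 0) → W = -142/5
  (0, 0) → W = 0

The optimum lies where -10s + 7t = 92 and -5s + 2t = -71.
Solving simultaneously gives s = 227/5, t = 78.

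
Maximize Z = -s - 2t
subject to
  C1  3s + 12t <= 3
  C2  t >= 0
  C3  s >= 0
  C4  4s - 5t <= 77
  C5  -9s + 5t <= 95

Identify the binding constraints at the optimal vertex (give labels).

Vertices and Z = -s - 2t:
  (1, 0) → Z = -1
  (0, 1/4) → Z = -1/2
  (0, 0) → Z = 0

The maximum is at (0, 0). Substituting into each constraint, equality holds for C2 and C3; the remaining constraints have slack.

C2 and C3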